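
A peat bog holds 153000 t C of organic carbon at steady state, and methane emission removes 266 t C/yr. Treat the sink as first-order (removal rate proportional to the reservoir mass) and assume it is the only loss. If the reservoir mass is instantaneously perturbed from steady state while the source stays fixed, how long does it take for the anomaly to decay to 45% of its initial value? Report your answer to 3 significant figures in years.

459 yr

For a linear reservoir the anomaly decays as exp(−t/τ) with τ = M/F = 153000/266 = 575.2 yr.
exp(−t/τ) = 0.45 ⇒ t = −τ ln(0.45) = 575.2 × 0.7985 = 459.3 yr.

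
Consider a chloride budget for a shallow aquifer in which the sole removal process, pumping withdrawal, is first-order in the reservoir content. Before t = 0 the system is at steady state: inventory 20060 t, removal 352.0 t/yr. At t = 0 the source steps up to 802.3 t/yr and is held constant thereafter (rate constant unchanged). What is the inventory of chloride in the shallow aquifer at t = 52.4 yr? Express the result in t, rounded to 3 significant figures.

τ = M₀/F₀ = 20060/352.0 = 56.99 yr; rate constant k = 1/τ.
New steady state M_∞ = F₁/k = F₁·τ = 802.3 × 56.99 = 45722 t.
M(t) = M_∞ + (M₀ − M_∞)·e^(−t/τ); t/τ = 52.4/56.99 = 0.9195, so e^(−t/τ) = 0.3987.
M(t) = 45722 − 25660 × 0.3987 = 35490 t.

35500 t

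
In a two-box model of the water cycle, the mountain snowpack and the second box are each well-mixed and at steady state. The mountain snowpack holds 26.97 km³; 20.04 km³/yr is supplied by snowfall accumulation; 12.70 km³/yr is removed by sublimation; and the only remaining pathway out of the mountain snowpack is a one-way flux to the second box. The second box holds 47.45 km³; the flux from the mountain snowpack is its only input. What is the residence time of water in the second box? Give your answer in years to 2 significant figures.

6.5 yr

Balance the mountain snowpack: ΣF_in = 20.040 km³/yr.
Flux to the second box = ΣF_in − (12.70) = 7.3400 km³/yr.
At steady state the output of the second box equals its input, 7.3400 km³/yr.
τ = M / F = 47.45 / 7.3400 = 6.465 yr.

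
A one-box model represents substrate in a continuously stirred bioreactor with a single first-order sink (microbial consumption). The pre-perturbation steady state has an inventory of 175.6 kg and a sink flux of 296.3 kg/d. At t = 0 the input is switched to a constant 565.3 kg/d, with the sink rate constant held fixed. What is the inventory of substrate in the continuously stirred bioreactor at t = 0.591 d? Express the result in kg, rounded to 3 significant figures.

τ = M₀/F₀ = 175.6/296.3 = 0.5926 d; rate constant k = 1/τ.
New steady state M_∞ = F₁/k = F₁·τ = 565.3 × 0.5926 = 335.02 kg.
M(t) = M_∞ + (M₀ − M_∞)·e^(−t/τ); t/τ = 0.591/0.5926 = 0.9972, so e^(−t/τ) = 0.3689.
M(t) = 335.02 − 159.4 × 0.3689 = 276.21 kg.

276 kg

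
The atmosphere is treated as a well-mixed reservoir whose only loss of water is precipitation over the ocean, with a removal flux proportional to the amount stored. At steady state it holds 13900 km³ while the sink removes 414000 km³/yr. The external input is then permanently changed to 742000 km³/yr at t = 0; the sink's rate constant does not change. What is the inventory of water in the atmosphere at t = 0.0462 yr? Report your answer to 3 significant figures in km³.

τ = M₀/F₀ = 13900/414000 = 0.03357 yr; rate constant k = 1/τ.
New steady state M_∞ = F₁/k = F₁·τ = 742000 × 0.03357 = 24913 km³.
M(t) = M_∞ + (M₀ − M_∞)·e^(−t/τ); t/τ = 0.0462/0.03357 = 1.376, so e^(−t/τ) = 0.2526.
M(t) = 24913 − 11010 × 0.2526 = 22131 km³.

22100 km³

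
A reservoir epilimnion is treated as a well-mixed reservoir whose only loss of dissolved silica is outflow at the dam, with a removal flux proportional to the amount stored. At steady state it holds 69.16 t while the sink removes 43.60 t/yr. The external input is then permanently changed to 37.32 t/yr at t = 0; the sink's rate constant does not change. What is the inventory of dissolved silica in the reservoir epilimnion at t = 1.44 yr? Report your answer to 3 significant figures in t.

63.2 t

τ = M₀/F₀ = 69.16/43.60 = 1.586 yr; rate constant k = 1/τ.
New steady state M_∞ = F₁/k = F₁·τ = 37.32 × 1.586 = 59.198 t.
M(t) = M_∞ + (M₀ − M_∞)·e^(−t/τ); t/τ = 1.44/1.586 = 0.9078, so e^(−t/τ) = 0.4034.
M(t) = 59.198 + 9.962 × 0.4034 = 63.217 t.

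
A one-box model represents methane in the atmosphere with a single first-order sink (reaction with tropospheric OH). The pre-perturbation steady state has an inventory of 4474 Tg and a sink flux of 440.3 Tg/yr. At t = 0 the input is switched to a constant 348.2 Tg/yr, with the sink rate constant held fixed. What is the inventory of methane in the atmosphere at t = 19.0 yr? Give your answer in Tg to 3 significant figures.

τ = M₀/F₀ = 4474/440.3 = 10.16 yr; rate constant k = 1/τ.
New steady state M_∞ = F₁/k = F₁·τ = 348.2 × 10.16 = 3538.1 Tg.
M(t) = M_∞ + (M₀ − M_∞)·e^(−t/τ); t/τ = 19.0/10.16 = 1.870, so e^(−t/τ) = 0.1541.
M(t) = 3538.1 + 935.9 × 0.1541 = 3682.4 Tg.

3680 Tg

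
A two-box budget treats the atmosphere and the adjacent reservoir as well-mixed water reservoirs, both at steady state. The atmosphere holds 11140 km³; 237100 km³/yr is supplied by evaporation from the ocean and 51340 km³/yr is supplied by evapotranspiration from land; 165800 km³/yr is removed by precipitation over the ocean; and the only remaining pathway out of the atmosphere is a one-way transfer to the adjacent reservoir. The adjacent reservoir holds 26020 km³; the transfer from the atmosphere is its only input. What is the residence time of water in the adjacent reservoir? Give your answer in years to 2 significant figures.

0.21 yr

Balance the atmosphere: ΣF_in = 237100 + 51340 = 288440 km³/yr.
Transfer to the adjacent reservoir = ΣF_in − (165800) = 122640 km³/yr.
At steady state the output of the adjacent reservoir equals its input, 122640 km³/yr.
τ = M / F = 26020 / 122640 = 0.2122 yr.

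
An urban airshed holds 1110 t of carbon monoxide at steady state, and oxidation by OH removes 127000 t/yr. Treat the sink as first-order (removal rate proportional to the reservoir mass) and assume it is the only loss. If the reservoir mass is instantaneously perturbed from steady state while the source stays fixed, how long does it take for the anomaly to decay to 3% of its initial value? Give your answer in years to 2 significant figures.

For a linear reservoir the anomaly decays as exp(−t/τ) with τ = M/F = 1110/127000 = 0.008740 yr.
exp(−t/τ) = 0.03 ⇒ t = −τ ln(0.03) = 0.008740 × 3.507 = 0.03065 yr.

0.031 yr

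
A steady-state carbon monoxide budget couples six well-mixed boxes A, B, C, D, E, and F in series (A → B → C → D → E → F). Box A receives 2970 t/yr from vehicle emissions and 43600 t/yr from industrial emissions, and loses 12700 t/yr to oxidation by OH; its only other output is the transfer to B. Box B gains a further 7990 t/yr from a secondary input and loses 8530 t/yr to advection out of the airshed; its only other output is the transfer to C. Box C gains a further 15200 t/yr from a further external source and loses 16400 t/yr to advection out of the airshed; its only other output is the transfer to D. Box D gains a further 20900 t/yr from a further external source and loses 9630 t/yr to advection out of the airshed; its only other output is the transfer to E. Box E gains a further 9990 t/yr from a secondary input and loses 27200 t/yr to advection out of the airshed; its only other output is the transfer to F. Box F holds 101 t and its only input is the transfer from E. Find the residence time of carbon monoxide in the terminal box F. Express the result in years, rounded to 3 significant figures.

0.00386 yr

Box A: F(A→B) = (2970 + 43600) − 12700 = 33870 t/yr.
Box B: F(B→C) = (33870 + 7990) − 8530 = 33330 t/yr.
Box C: F(C→D) = (33330 + 15200) − 16400 = 32130 t/yr.
Box D: F(D→E) = (32130 + 20900) − 9630 = 43400 t/yr.
Box E: F(E→F) = (43400 + 9990) − 27200 = 26190 t/yr.
Box F throughput = its input = 26190 t/yr; τ = 101 / 26190 = 0.003856 yr.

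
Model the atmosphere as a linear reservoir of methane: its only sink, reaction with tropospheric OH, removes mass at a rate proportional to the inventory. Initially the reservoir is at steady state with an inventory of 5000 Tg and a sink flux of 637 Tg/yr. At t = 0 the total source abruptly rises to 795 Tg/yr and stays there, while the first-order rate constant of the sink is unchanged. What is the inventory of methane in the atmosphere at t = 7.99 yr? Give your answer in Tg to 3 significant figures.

5790 Tg

The sink rate constant is k = F₀/M₀ = 637/5000 = 0.1274 yr⁻¹.
Solving dM/dt = F₁ − kM with M(0) = M₀ gives M(t) = F₁/k + (M₀ − F₁/k)·e^(−kt).
F₁/k = 795/0.1274 = 6240.2 Tg; kt = 0.1274 × 7.99 = 1.018, e^(−kt) = 0.3613.
M(7.99) = 6240.2 + (5000 − 6240.2) × 0.3613 = 6240.2 − 448.1 = 5792.1 Tg.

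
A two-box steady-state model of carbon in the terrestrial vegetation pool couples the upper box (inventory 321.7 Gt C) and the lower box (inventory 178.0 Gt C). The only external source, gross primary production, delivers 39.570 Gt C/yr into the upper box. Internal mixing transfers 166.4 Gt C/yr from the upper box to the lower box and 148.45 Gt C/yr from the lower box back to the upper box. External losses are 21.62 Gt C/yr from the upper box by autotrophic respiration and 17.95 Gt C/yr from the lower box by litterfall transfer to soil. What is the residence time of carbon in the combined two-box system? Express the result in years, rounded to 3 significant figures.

Residence time in the combined system uses the total inventory and the total *external* removal — internal exchanges between the two boxes cancel.
M_total = 321.7 + 178.0 = 499.70 Gt C.
ΣF_external_out = 21.62 + 17.95 = 39.570 Gt C/yr.
τ = M_total / ΣF_ext = 499.70 / 39.570 = 12.63 yr.

12.6 yr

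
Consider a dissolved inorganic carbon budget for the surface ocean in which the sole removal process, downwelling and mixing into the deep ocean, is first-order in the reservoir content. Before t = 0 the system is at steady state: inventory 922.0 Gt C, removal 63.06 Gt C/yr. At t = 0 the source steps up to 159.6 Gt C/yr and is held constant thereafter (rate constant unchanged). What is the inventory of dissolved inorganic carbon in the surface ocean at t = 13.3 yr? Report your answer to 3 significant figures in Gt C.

The sink rate constant is k = F₀/M₀ = 63.06/922.0 = 0.06839 yr⁻¹.
Solving dM/dt = F₁ − kM with M(0) = M₀ gives M(t) = F₁/k + (M₀ − F₁/k)·e^(−kt).
F₁/k = 159.6/0.06839 = 2333.5 Gt C; kt = 0.06839 × 13.3 = 0.9097, e^(−kt) = 0.4027.
M(13.3) = 2333.5 + (922.0 − 2333.5) × 0.4027 = 2333.5 − 568.4 = 1765.1 Gt C.

1770 Gt C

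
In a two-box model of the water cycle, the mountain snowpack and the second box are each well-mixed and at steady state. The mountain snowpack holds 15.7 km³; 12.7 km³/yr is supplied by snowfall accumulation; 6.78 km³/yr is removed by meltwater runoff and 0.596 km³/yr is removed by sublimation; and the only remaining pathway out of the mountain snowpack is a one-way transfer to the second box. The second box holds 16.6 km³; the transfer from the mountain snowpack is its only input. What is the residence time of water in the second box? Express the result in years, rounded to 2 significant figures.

Balance the mountain snowpack: ΣF_in = 12.700 km³/yr.
Transfer to the second box = ΣF_in − (6.78 + 0.596) = 5.3240 km³/yr.
At steady state the output of the second box equals its input, 5.3240 km³/yr.
τ = M / F = 16.6 / 5.3240 = 3.118 yr.

3.1 yr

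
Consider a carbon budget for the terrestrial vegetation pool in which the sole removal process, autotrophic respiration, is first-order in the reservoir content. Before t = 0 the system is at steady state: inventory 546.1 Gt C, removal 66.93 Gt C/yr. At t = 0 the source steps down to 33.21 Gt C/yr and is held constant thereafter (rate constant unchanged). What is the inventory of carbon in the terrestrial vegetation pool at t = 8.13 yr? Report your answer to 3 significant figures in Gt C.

Residence time τ = M₀/F₀ = 8.159 yr. The eventual steady state is M_∞ = M₀·(F₁/F₀) = 546.1 × 33.21/66.93 = 270.97 Gt C.
The anomaly ΔM(t) = M(t) − M_∞ decays as ΔM₀·e^(−t/τ) with ΔM₀ = 546.1 − 270.97 = 275.1 Gt C.
At t = 8.13 yr, e^(−t/τ) = e^(−0.9964) = 0.3692, so ΔM = 101.6 Gt C and M = 270.97 + 101.6 = 372.55 Gt C.

373 Gt C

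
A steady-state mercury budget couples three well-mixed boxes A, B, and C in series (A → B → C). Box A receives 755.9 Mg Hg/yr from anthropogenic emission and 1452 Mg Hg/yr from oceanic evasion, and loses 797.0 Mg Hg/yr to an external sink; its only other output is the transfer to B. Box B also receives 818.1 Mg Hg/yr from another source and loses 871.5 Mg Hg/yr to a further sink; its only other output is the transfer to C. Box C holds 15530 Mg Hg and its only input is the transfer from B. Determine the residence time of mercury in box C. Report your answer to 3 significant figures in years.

Box A: F(A→B) = (755.9 + 1452) − 797.0 = 1410.9 Mg Hg/yr.
Box B: F(B→C) = (1410.9 + 818.1) − 871.5 = 1357.5 Mg Hg/yr.
Box C throughput = its input = 1357.5 Mg Hg/yr; τ = 15530 / 1357.5 = 11.44 yr.

11.4 yr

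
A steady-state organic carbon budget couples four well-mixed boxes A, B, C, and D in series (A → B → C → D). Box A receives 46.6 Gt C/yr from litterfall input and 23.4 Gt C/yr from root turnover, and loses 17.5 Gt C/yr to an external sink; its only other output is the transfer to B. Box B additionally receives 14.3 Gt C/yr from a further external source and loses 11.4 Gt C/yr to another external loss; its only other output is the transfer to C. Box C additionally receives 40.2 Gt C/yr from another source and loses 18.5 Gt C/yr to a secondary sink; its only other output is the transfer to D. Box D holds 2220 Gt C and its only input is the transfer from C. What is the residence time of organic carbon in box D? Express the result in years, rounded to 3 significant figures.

28.8 yr

Box A: F(A→B) = (46.6 + 23.4) − 17.5 = 52.500 Gt C/yr.
Box B: F(B→C) = (52.500 + 14.3) − 11.4 = 55.400 Gt C/yr.
Box C: F(C→D) = (55.400 + 40.2) − 18.5 = 77.100 Gt C/yr.
Box D throughput = its input = 77.100 Gt C/yr; τ = 2220 / 77.100 = 28.79 yr.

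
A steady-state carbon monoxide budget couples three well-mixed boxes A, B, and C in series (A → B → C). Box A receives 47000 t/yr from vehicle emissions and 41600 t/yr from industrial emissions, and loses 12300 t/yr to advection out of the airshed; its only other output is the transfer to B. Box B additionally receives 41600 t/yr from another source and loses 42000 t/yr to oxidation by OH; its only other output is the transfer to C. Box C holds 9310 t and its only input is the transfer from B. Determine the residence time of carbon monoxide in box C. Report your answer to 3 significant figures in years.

0.123 yr

Box A: F(A→B) = (47000 + 41600) − 12300 = 76300 t/yr.
Box B: F(B→C) = (76300 + 41600) − 42000 = 75900 t/yr.
Box C throughput = its input = 75900 t/yr; τ = 9310 / 75900 = 0.1227 yr.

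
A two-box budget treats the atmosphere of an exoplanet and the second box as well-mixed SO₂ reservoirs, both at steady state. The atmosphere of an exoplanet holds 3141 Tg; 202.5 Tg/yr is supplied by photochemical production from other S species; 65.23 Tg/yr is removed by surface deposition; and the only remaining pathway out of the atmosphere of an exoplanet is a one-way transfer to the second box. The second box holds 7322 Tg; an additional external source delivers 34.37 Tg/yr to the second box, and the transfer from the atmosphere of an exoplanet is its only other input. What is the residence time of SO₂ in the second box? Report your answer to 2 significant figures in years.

Balance the atmosphere of an exoplanet: ΣF_in = 202.50 Tg/yr.
Transfer to the second box = ΣF_in − (65.23) = 137.27 Tg/yr.
Total input to the second box = 137.27 + 34.37 = 171.64 Tg/yr; at steady state this equals its total output.
τ = M / F = 7322 / 171.64 = 42.66 yr.

43 yr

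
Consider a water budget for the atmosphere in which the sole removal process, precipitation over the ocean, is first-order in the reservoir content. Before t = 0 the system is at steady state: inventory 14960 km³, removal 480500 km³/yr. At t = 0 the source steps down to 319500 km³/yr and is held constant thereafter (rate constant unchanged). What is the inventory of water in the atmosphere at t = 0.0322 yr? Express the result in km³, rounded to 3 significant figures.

11700 km³

τ = M₀/F₀ = 14960/480500 = 0.03113 yr; rate constant k = 1/τ.
New steady state M_∞ = F₁/k = F₁·τ = 319500 × 0.03113 = 9947.4 km³.
M(t) = M_∞ + (M₀ − M_∞)·e^(−t/τ); t/τ = 0.0322/0.03113 = 1.034, so e^(−t/τ) = 0.3555.
M(t) = 9947.4 + 5013 × 0.3555 = 11729 km³.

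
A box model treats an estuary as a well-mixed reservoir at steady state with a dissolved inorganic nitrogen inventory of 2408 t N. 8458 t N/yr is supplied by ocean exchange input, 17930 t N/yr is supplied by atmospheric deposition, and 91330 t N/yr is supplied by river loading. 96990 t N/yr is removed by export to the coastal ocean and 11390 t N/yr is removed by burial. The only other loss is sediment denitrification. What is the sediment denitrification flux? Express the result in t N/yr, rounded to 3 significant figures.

9340 t N/yr

At steady state ΣF_in = ΣF_out.
ΣF_in = 8458 + 17930 + 91330 = 117720 t N/yr.
Sediment denitrification flux = ΣF_in − (96990 + 11390) = 117720 − 108400 = 9338 t N/yr.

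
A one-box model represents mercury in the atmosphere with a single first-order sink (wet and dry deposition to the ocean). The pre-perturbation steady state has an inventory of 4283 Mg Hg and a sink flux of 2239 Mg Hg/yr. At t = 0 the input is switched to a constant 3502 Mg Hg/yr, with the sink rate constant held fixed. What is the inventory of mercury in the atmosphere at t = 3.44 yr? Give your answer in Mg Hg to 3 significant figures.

τ = M₀/F₀ = 4283/2239 = 1.913 yr; rate constant k = 1/τ.
New steady state M_∞ = F₁/k = F₁·τ = 3502 × 1.913 = 6699.0 Mg Hg.
M(t) = M_∞ + (M₀ − M_∞)·e^(−t/τ); t/τ = 3.44/1.913 = 1.798, so e^(−t/τ) = 0.1656.
M(t) = 6699.0 − 2416 × 0.1656 = 6299.0 Mg Hg.

6300 Mg Hg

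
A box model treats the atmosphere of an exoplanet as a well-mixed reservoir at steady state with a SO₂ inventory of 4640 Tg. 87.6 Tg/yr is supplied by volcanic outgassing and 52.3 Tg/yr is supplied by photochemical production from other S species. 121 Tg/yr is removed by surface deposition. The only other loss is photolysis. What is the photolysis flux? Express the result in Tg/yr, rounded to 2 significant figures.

At steady state ΣF_in = ΣF_out.
ΣF_in = 87.6 + 52.3 = 139.90 Tg/yr.
Photolysis flux = ΣF_in − (121) = 139.90 − 121.0 = 18.90 Tg/yr.

19 Tg/yr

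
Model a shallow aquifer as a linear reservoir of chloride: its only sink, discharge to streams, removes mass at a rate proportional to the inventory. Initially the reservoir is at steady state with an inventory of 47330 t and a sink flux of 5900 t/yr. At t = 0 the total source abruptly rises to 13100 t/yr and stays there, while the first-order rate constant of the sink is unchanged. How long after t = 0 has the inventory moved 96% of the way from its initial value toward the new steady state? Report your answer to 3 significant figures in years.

25.8 yr

τ = M₀/F₀ = 47330/5900 = 8.022 yr.
The remaining gap fraction is e^(−t/τ); 96% covered ⇒ e^(−t/τ) = 0.0400.
t = −τ ln(0.0400) = 8.022 × 3.219 = 25.82 yr.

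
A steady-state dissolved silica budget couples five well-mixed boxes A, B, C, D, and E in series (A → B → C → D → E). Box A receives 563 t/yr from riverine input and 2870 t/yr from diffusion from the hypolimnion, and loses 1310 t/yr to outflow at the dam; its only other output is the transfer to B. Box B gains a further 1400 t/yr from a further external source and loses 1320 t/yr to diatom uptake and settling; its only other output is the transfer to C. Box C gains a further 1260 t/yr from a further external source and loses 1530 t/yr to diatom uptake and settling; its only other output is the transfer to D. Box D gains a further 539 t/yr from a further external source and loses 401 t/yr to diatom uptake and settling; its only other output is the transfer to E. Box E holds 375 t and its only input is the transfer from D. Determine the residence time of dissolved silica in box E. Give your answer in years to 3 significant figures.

0.181 yr

Box A: F(A→B) = (563 + 2870) − 1310 = 2123.0 t/yr.
Box B: F(B→C) = (2123.0 + 1400) − 1320 = 2203.0 t/yr.
Box C: F(C→D) = (2203.0 + 1260) − 1530 = 1933.0 t/yr.
Box D: F(D→E) = (1933.0 + 539) − 401 = 2071.0 t/yr.
Box E throughput = its input = 2071.0 t/yr; τ = 375 / 2071.0 = 0.1811 yr.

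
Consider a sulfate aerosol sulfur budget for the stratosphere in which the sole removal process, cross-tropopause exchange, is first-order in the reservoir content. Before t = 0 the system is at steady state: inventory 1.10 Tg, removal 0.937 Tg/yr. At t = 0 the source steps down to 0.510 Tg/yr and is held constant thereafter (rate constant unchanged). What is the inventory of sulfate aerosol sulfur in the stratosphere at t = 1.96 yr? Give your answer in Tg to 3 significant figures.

0.693 Tg

τ = M₀/F₀ = 1.10/0.937 = 1.174 yr; rate constant k = 1/τ.
New steady state M_∞ = F₁/k = F₁·τ = 0.510 × 1.174 = 0.59872 Tg.
M(t) = M_∞ + (M₀ − M_∞)·e^(−t/τ); t/τ = 1.96/1.174 = 1.670, so e^(−t/τ) = 0.1883.
M(t) = 0.59872 + 0.5013 × 0.1883 = 0.69313 Tg.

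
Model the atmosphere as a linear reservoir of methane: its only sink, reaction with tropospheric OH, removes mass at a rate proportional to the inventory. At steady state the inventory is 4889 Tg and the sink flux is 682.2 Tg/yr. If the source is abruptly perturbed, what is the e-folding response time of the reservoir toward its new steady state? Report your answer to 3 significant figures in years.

For a linear reservoir the response time equals the residence time τ = M/F.
τ = 4889 / 682.2 = 7.167 yr.

7.17 yr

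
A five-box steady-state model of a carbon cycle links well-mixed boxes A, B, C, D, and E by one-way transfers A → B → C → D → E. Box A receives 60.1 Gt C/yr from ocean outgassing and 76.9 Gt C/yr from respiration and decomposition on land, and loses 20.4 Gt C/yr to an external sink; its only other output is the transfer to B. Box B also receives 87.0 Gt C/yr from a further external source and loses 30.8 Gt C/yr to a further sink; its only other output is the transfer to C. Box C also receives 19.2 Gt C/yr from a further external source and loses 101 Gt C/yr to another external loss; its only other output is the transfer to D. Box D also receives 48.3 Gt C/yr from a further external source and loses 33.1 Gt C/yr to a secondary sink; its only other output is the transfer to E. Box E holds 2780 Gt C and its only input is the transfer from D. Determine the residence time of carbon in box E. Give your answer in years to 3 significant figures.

Box A: F(A→B) = (60.1 + 76.9) − 20.4 = 116.60 Gt C/yr.
Box B: F(B→C) = (116.60 + 87.0) − 30.8 = 172.80 Gt C/yr.
Box C: F(C→D) = (172.80 + 19.2) − 101 = 91.000 Gt C/yr.
Box D: F(D→E) = (91.000 + 48.3) − 33.1 = 106.20 Gt C/yr.
Box E throughput = its input = 106.20 Gt C/yr; τ = 2780 / 106.20 = 26.18 yr.

26.2 yr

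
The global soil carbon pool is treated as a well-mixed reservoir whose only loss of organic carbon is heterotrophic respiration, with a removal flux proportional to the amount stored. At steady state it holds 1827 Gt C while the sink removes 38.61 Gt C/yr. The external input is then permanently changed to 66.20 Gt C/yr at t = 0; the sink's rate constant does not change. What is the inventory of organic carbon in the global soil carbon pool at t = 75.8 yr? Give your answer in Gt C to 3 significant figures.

Residence time τ = M₀/F₀ = 47.32 yr. The eventual steady state is M_∞ = M₀·(F₁/F₀) = 1827 × 66.20/38.61 = 3132.5 Gt C.
The anomaly ΔM(t) = M(t) − M_∞ decays as ΔM₀·e^(−t/τ) with ΔM₀ = 1827 − 3132.5 = −1306 Gt C.
At t = 75.8 yr, e^(−t/τ) = e^(−1.602) = 0.2015, so ΔM = −263.1 Gt C and M = 3132.5 − 263.1 = 2869.5 Gt C.

2870 Gt C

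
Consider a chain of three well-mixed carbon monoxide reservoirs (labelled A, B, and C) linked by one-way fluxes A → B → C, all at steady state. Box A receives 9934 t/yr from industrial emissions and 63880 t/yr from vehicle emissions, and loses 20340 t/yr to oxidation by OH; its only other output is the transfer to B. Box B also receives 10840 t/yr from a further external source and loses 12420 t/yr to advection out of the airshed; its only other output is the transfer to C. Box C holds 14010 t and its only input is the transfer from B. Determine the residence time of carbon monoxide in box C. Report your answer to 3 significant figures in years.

0.270 yr

Box A: F(A→B) = (9934 + 63880) − 20340 = 53474 t/yr.
Box B: F(B→C) = (53474 + 10840) − 12420 = 51894 t/yr.
Box C throughput = its input = 51894 t/yr; τ = 14010 / 51894 = 0.2700 yr.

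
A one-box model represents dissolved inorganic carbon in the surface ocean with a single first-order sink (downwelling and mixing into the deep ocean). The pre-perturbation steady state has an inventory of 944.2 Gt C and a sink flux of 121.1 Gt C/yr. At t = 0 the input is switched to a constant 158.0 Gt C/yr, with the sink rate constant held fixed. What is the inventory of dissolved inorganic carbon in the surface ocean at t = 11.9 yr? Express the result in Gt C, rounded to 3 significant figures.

1170 Gt C

Residence time τ = M₀/F₀ = 7.797 yr. The eventual steady state is M_∞ = M₀·(F₁/F₀) = 944.2 × 158.0/121.1 = 1231.9 Gt C.
The anomaly ΔM(t) = M(t) − M_∞ decays as ΔM₀·e^(−t/τ) with ΔM₀ = 944.2 − 1231.9 = −287.7 Gt C.
At t = 11.9 yr, e^(−t/τ) = e^(−1.526) = 0.2173, so ΔM = −62.53 Gt C and M = 1231.9 − 62.53 = 1169.4 Gt C.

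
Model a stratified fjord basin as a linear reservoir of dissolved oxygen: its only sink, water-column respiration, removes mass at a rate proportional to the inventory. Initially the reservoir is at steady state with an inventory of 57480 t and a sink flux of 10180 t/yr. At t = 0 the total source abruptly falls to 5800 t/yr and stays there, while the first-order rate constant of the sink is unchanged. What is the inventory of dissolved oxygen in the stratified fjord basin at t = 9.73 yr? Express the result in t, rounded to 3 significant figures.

37200 t

The sink rate constant is k = F₀/M₀ = 10180/57480 = 0.1771 yr⁻¹.
Solving dM/dt = F₁ − kM with M(0) = M₀ gives M(t) = F₁/k + (M₀ − F₁/k)·e^(−kt).
F₁/k = 5800/0.1771 = 32749 t; kt = 0.1771 × 9.73 = 1.723, e^(−kt) = 0.1785.
M(9.73) = 32749 + (57480 − 32749) × 0.1785 = 32749 + 4414 = 37163 t.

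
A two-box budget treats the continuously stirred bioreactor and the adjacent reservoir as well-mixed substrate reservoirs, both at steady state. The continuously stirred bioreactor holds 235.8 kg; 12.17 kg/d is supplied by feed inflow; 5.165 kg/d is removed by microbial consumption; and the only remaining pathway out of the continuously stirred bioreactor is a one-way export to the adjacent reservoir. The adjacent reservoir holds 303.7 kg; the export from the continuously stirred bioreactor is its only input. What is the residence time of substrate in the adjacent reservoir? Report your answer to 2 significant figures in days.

43 d

Balance the continuously stirred bioreactor: ΣF_in = 12.170 kg/d.
Export to the adjacent reservoir = ΣF_in − (5.165) = 7.0050 kg/d.
At steady state the output of the adjacent reservoir equals its input, 7.0050 kg/d.
τ = M / F = 303.7 / 7.0050 = 43.35 d.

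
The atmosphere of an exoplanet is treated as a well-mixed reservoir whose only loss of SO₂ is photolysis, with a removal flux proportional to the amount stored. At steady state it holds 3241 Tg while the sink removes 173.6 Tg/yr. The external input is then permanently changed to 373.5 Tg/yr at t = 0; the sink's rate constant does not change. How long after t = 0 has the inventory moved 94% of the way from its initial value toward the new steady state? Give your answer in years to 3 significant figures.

52.5 yr

τ = M₀/F₀ = 3241/173.6 = 18.67 yr.
The remaining gap fraction is e^(−t/τ); 94% covered ⇒ e^(−t/τ) = 0.0600.
t = −τ ln(0.0600) = 18.67 × 2.813 = 52.52 yr.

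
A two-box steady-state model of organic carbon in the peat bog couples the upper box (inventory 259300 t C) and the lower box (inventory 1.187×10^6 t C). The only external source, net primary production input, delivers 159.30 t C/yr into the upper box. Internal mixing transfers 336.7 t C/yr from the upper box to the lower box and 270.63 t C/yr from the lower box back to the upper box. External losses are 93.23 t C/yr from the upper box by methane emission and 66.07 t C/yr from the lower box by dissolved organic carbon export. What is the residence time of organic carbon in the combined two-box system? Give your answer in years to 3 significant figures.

9080 yr

For the system as a whole, the A↔B exchange is internal and contributes nothing to the throughput; only the external sinks remove mass.
M_total = 259300 + 1.187×10^6 = 1.4463×10^6 t C.
ΣF_external_out = 93.23 + 66.07 = 159.30 t C/yr.
τ = M_total / ΣF_ext = 1.4463×10^6 / 159.30 = 9079 yr.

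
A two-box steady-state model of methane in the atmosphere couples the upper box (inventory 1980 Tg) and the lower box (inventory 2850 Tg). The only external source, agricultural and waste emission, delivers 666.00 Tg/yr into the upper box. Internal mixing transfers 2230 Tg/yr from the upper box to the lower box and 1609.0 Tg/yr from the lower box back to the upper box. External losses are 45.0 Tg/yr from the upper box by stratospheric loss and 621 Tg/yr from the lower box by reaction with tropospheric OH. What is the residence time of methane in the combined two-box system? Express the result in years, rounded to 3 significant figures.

For the system as a whole, the A↔B exchange is internal and contributes nothing to the throughput; only the external sinks remove mass.
M_total = 1980 + 2850 = 4830.0 Tg.
ΣF_external_out = 45.0 + 621 = 666.00 Tg/yr.
τ = M_total / ΣF_ext = 4830.0 / 666.00 = 7.252 yr.

7.25 yr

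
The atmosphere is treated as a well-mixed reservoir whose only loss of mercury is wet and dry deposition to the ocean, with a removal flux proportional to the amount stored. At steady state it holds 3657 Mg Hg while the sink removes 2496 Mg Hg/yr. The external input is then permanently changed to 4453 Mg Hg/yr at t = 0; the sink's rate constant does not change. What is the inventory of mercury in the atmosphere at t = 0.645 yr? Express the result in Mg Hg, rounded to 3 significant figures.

4680 Mg Hg

τ = M₀/F₀ = 3657/2496 = 1.465 yr; rate constant k = 1/τ.
New steady state M_∞ = F₁/k = F₁·τ = 4453 × 1.465 = 6524.3 Mg Hg.
M(t) = M_∞ + (M₀ − M_∞)·e^(−t/τ); t/τ = 0.645/1.465 = 0.4402, so e^(−t/τ) = 0.6439.
M(t) = 6524.3 − 2867 × 0.6439 = 4678.1 Mg Hg.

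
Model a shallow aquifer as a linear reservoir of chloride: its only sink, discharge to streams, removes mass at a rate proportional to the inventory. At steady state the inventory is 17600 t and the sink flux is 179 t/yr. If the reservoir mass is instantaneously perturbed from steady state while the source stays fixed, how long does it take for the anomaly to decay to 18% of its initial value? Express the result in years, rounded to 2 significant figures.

170 yr

For a linear reservoir the anomaly decays as exp(−t/τ) with τ = M/F = 17600/179 = 98.32 yr.
exp(−t/τ) = 0.18 ⇒ t = −τ ln(0.18) = 98.32 × 1.715 = 168.6 yr.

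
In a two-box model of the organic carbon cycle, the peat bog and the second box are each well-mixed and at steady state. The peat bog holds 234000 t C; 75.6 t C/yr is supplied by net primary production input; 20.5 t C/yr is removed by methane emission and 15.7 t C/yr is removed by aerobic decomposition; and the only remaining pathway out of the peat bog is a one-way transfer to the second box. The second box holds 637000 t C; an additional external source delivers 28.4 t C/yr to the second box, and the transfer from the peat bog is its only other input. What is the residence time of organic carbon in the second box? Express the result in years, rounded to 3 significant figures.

Balance the peat bog: ΣF_in = 75.600 t C/yr.
Transfer to the second box = ΣF_in − (20.5 + 15.7) = 39.400 t C/yr.
Total input to the second box = 39.400 + 28.4 = 67.800 t C/yr; at steady state this equals its total output.
τ = M / F = 637000 / 67.800 = 9395 yr.

9400 yr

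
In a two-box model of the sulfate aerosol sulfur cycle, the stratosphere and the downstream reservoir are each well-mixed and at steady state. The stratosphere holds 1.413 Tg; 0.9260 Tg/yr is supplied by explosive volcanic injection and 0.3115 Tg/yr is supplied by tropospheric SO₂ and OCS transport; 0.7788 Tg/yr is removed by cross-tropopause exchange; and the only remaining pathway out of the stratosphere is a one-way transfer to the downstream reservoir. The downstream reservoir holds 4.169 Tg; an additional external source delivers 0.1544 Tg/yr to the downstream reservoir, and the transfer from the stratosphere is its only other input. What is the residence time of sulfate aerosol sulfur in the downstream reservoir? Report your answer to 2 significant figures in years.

6.8 yr

Balance the stratosphere: ΣF_in = 0.9260 + 0.3115 = 1.2375 Tg/yr.
Transfer to the downstream reservoir = ΣF_in − (0.7788) = 0.45870 Tg/yr.
Total input to the downstream reservoir = 0.45870 + 0.1544 = 0.61310 Tg/yr; at steady state this equals its total output.
τ = M / F = 4.169 / 0.61310 = 6.800 yr.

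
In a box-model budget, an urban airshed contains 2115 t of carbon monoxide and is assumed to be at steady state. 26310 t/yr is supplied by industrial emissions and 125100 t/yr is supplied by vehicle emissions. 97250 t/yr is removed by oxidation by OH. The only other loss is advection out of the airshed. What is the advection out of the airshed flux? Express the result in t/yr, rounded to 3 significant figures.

54200 t/yr

At steady state ΣF_in = ΣF_out.
ΣF_in = 26310 + 125100 = 151410 t/yr.
Advection out of the airshed flux = ΣF_in − (97250) = 151410 − 97250 = 54160 t/yr.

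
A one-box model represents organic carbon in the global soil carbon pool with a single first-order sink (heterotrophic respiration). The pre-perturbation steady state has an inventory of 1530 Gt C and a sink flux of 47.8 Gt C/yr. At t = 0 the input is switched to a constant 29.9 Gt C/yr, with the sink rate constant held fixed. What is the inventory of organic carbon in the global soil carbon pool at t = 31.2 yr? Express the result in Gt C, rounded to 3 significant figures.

The sink rate constant is k = F₀/M₀ = 47.8/1530 = 0.03124 yr⁻¹.
Solving dM/dt = F₁ − kM with M(0) = M₀ gives M(t) = F₁/k + (M₀ − F₁/k)·e^(−kt).
F₁/k = 29.9/0.03124 = 957.05 Gt C; kt = 0.03124 × 31.2 = 0.9747, e^(−kt) = 0.3773.
M(31.2) = 957.05 + (1530 − 957.05) × 0.3773 = 957.05 + 216.2 = 1173.2 Gt C.

1170 Gt C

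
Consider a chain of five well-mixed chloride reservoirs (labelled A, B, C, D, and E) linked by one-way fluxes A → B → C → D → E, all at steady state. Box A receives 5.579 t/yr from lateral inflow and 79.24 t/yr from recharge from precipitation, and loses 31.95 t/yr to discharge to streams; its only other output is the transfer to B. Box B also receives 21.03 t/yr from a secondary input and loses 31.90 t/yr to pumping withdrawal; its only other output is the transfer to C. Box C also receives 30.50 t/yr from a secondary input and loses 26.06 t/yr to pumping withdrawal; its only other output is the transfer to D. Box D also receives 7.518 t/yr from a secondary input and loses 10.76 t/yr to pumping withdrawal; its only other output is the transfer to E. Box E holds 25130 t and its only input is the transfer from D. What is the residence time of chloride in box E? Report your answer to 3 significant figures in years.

582 yr

Box A: F(A→B) = (5.579 + 79.24) − 31.95 = 52.869 t/yr.
Box B: F(B→C) = (52.869 + 21.03) − 31.90 = 41.999 t/yr.
Box C: F(C→D) = (41.999 + 30.50) − 26.06 = 46.439 t/yr.
Box D: F(D→E) = (46.439 + 7.518) − 10.76 = 43.197 t/yr.
Box E throughput = its input = 43.197 t/yr; τ = 25130 / 43.197 = 581.8 yr.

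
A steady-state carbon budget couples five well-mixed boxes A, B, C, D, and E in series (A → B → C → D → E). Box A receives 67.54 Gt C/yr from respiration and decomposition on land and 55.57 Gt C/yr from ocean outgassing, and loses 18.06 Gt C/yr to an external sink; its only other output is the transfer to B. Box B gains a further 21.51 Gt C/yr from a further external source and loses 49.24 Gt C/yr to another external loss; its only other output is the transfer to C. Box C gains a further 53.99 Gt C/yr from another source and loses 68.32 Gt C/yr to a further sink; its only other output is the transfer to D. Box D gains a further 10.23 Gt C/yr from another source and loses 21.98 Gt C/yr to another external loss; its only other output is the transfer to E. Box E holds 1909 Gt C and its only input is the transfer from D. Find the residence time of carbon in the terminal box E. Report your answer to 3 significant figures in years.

Box A: F(A→B) = (67.54 + 55.57) − 18.06 = 105.05 Gt C/yr.
Box B: F(B→C) = (105.05 + 21.51) − 49.24 = 77.320 Gt C/yr.
Box C: F(C→D) = (77.320 + 53.99) − 68.32 = 62.990 Gt C/yr.
Box D: F(D→E) = (62.990 + 10.23) − 21.98 = 51.240 Gt C/yr.
Box E throughput = its input = 51.240 Gt C/yr; τ = 1909 / 51.240 = 37.26 yr.

37.3 yr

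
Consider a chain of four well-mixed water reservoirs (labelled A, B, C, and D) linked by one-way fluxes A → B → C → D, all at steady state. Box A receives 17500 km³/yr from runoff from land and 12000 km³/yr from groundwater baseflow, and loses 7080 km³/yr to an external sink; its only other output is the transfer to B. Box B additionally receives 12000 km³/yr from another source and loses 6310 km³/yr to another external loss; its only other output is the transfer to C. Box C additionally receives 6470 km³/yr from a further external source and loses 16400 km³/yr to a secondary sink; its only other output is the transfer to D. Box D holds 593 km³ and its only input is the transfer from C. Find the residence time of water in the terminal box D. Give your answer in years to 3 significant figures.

0.0326 yr

Box A: F(A→B) = (17500 + 12000) − 7080 = 22420 km³/yr.
Box B: F(B→C) = (22420 + 12000) − 6310 = 28110 km³/yr.
Box C: F(C→D) = (28110 + 6470) − 16400 = 18180 km³/yr.
Box D throughput = its input = 18180 km³/yr; τ = 593 / 18180 = 0.03262 yr.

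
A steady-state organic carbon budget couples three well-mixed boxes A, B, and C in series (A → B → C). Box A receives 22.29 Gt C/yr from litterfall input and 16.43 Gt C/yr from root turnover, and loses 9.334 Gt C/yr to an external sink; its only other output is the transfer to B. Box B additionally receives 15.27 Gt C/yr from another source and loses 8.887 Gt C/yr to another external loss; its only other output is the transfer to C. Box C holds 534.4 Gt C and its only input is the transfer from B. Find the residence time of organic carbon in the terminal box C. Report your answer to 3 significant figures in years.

Box A: F(A→B) = (22.29 + 16.43) − 9.334 = 29.386 Gt C/yr.
Box B: F(B→C) = (29.386 + 15.27) − 8.887 = 35.769 Gt C/yr.
Box C throughput = its input = 35.769 Gt C/yr; τ = 534.4 / 35.769 = 14.94 yr.

14.9 yr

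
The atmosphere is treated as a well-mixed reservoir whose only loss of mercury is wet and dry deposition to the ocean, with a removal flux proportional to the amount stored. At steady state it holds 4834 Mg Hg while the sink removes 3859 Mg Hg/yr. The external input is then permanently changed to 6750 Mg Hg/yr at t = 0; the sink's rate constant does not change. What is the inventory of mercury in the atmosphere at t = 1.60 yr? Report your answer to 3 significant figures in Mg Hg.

τ = M₀/F₀ = 4834/3859 = 1.253 yr; rate constant k = 1/τ.
New steady state M_∞ = F₁/k = F₁·τ = 6750 × 1.253 = 8455.4 Mg Hg.
M(t) = M_∞ + (M₀ − M_∞)·e^(−t/τ); t/τ = 1.60/1.253 = 1.277, so e^(−t/τ) = 0.2788.
M(t) = 8455.4 − 3621 × 0.2788 = 7445.8 Mg Hg.

7450 Mg Hg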